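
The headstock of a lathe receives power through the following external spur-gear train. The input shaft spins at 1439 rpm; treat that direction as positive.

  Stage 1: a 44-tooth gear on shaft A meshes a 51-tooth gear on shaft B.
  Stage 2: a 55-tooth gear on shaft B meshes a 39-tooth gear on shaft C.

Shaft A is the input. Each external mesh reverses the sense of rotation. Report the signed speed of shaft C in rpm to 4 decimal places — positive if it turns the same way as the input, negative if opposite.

Stage 1 [44T→51T]: ω = 1439.0000×44/51 = 1241.4902 rpm, dir flips to −; running = −1241.4902
Stage 2 [55T→39T]: ω = 1241.4902×55/39 = 1750.8195 rpm, dir flips to +; running = +1750.8195

+1750.8195 rpm (same as input, |ω| = 1750.8195 rpm)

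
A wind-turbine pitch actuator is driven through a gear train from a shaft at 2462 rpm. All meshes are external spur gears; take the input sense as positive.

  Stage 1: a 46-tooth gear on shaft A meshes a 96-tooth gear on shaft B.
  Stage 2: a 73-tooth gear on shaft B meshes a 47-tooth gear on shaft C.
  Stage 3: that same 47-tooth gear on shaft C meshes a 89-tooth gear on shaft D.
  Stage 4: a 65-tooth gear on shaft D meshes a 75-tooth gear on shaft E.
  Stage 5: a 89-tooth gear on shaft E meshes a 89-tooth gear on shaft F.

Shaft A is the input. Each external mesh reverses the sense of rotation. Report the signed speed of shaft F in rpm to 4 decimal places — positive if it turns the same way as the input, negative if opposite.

Stage 1 [46T→96T]: ω = 2462.0000×46/96 = 1179.7083 rpm, dir flips to −; running = −1179.7083
Stage 2 [73T→47T]: ω = 1179.7083×73/47 = 1832.3129 rpm, dir flips to +; running = +1832.3129
Stage 3 [47T→89T]: ω = 1832.3129×47/89 = 967.6259 rpm, dir flips to −; running = −967.6259
Stage 4 [65T→75T]: ω = 967.6259×65/75 = 838.6091 rpm, dir flips to +; running = +838.6091
Stage 5 [89T→89T]: ω = 838.6091×89/89 = 838.6091 rpm, dir flips to −; running = −838.6091

-838.6091 rpm (opposite to input, |ω| = 838.6091 rpm)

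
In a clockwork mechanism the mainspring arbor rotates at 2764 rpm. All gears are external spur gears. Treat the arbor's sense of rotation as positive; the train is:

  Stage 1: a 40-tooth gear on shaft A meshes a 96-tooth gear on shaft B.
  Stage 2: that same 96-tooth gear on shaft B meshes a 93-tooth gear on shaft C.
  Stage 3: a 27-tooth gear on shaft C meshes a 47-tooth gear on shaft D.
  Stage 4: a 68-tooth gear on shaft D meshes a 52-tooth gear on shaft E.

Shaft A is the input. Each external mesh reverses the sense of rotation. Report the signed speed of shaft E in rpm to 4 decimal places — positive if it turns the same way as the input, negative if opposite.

Stage 1 [40T→96T]: ω = 2764.0000×40/96 = 1151.6667 rpm, dir flips to −; running = −1151.6667
Stage 2 [96T→93T]: ω = 1151.6667×96/93 = 1188.8172 rpm, dir flips to +; running = +1188.8172
Stage 3 [27T→47T]: ω = 1188.8172×27/47 = 682.9375 rpm, dir flips to −; running = −682.9375
Stage 4 [68T→52T]: ω = 682.9375×68/52 = 893.0722 rpm, dir flips to +; running = +893.0722

+893.0722 rpm (same as input, |ω| = 893.0722 rpm)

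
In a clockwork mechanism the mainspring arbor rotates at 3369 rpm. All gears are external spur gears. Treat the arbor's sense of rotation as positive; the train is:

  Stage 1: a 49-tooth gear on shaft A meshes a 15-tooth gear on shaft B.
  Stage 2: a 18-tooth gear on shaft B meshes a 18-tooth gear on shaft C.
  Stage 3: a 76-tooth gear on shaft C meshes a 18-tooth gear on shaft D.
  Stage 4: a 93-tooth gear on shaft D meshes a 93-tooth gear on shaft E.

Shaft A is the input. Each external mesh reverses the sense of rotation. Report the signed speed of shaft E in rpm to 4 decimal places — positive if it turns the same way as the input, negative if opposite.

+46467.2444 rpm (same as input, |ω| = 46467.2444 rpm)

Stage 1 [49T→15T]: ω = 3369.0000×49/15 = 11005.4000 rpm, dir flips to −; running = −11005.4000
Stage 2 [18T→18T]: ω = 11005.4000×18/18 = 11005.4000 rpm, dir flips to +; running = +11005.4000
Stage 3 [76T→18T]: ω = 11005.4000×76/18 = 46467.2444 rpm, dir flips to −; running = −46467.2444
Stage 4 [93T→93T]: ω = 46467.2444×93/93 = 46467.2444 rpm, dir flips to +; running = +46467.2444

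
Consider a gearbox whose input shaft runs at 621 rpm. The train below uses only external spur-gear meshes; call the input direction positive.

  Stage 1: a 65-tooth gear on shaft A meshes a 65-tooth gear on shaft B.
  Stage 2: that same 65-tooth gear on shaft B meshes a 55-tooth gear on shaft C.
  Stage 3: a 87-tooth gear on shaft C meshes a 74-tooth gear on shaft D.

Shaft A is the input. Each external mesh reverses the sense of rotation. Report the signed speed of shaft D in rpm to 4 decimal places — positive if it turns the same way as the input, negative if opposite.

Stage 1 [65T→65T]: ω = 621.0000×65/65 = 621.0000 rpm, dir flips to −; running = −621.0000
Stage 2 [65T→55T]: ω = 621.0000×65/55 = 733.9091 rpm, dir flips to +; running = +733.9091
Stage 3 [87T→74T]: ω = 733.9091×87/74 = 862.8391 rpm, dir flips to −; running = −862.8391

-862.8391 rpm (opposite to input, |ω| = 862.8391 rpm)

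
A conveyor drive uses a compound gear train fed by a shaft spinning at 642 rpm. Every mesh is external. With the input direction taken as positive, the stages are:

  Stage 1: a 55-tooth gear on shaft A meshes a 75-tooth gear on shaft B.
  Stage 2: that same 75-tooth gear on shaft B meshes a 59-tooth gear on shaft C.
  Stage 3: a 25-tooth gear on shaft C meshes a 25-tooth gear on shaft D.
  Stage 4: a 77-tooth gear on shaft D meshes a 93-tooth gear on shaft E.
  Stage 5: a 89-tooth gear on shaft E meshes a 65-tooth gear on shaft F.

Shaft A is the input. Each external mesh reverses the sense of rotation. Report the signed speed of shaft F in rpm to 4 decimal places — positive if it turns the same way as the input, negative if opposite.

Stage 1 [55T→75T]: ω = 642.0000×55/75 = 470.8000 rpm, dir flips to −; running = −470.8000
Stage 2 [75T→59T]: ω = 470.8000×75/59 = 598.4746 rpm, dir flips to +; running = +598.4746
Stage 3 [25T→25T]: ω = 598.4746×25/25 = 598.4746 rpm, dir flips to −; running = −598.4746
Stage 4 [77T→93T]: ω = 598.4746×77/93 = 495.5112 rpm, dir flips to +; running = +495.5112
Stage 5 [89T→65T]: ω = 495.5112×89/65 = 678.4692 rpm, dir flips to −; running = −678.4692

-678.4692 rpm (opposite to input, |ω| = 678.4692 rpm)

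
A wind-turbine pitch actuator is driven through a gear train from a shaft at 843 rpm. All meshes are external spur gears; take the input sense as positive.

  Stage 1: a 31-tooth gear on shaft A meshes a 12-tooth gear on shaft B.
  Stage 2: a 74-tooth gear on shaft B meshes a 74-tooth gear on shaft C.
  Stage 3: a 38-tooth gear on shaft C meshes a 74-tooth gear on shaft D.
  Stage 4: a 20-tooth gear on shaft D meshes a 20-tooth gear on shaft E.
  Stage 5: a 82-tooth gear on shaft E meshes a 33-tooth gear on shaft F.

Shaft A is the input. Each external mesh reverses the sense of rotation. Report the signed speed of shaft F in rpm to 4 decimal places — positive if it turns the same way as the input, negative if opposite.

-2778.8161 rpm (opposite to input, |ω| = 2778.8161 rpm)

Stage 1 [31T→12T]: ω = 843.0000×31/12 = 2177.7500 rpm, dir flips to −; running = −2177.7500
Stage 2 [74T→74T]: ω = 2177.7500×74/74 = 2177.7500 rpm, dir flips to +; running = +2177.7500
Stage 3 [38T→74T]: ω = 2177.7500×38/74 = 1118.3041 rpm, dir flips to −; running = −1118.3041
Stage 4 [20T→20T]: ω = 1118.3041×20/20 = 1118.3041 rpm, dir flips to +; running = +1118.3041
Stage 5 [82T→33T]: ω = 1118.3041×82/33 = 2778.8161 rpm, dir flips to −; running = −2778.8161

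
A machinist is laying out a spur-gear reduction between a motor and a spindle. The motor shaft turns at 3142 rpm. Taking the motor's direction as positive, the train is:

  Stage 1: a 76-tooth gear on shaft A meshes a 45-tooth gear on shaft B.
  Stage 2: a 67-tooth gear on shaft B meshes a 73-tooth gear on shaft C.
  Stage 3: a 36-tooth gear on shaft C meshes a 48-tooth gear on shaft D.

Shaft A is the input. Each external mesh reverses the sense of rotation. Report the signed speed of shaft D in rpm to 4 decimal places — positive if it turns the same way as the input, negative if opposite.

-3652.7543 rpm (opposite to input, |ω| = 3652.7543 rpm)

Stage 1 [76T→45T]: ω = 3142.0000×76/45 = 5306.4889 rpm, dir flips to −; running = −5306.4889
Stage 2 [67T→73T]: ω = 5306.4889×67/73 = 4870.3391 rpm, dir flips to +; running = +4870.3391
Stage 3 [36T→48T]: ω = 4870.3391×36/48 = 3652.7543 rpm, dir flips to −; running = −3652.7543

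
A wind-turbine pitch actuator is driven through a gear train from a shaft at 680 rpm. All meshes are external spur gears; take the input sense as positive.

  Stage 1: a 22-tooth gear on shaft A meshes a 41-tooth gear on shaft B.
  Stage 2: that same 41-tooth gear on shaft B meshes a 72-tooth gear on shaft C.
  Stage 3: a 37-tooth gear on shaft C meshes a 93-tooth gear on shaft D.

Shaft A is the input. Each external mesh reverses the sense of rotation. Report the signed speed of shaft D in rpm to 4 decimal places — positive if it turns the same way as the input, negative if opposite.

-82.6643 rpm (opposite to input, |ω| = 82.6643 rpm)

Stage 1 [22T→41T]: ω = 680.0000×22/41 = 364.8780 rpm, dir flips to −; running = −364.8780
Stage 2 [41T→72T]: ω = 364.8780×41/72 = 207.7778 rpm, dir flips to +; running = +207.7778
Stage 3 [37T→93T]: ω = 207.7778×37/93 = 82.6643 rpm, dir flips to −; running = −82.6643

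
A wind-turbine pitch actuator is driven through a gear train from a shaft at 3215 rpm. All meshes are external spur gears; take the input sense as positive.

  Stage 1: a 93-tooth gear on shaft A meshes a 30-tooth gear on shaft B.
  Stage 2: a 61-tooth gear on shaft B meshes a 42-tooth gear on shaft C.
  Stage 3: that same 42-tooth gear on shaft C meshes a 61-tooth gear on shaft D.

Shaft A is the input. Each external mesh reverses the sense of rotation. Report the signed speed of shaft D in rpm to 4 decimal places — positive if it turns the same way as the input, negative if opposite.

-9966.5000 rpm (opposite to input, |ω| = 9966.5000 rpm)

Stage 1 [93T→30T]: ω = 3215.0000×93/30 = 9966.5000 rpm, dir flips to −; running = −9966.5000
Stage 2 [61T→42T]: ω = 9966.5000×61/42 = 14475.1548 rpm, dir flips to +; running = +14475.1548
Stage 3 [42T→61T]: ω = 14475.1548×42/61 = 9966.5000 rpm, dir flips to −; running = −9966.5000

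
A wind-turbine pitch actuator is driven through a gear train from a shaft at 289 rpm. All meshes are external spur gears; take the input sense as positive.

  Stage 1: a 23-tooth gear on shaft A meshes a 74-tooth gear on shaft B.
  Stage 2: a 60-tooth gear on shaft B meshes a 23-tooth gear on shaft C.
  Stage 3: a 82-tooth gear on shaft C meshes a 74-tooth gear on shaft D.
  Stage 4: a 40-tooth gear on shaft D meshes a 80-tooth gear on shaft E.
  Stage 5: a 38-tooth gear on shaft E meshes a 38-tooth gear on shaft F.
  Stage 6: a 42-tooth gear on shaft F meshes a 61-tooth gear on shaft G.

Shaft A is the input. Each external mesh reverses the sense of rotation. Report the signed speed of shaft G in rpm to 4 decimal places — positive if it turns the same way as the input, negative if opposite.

Stage 1 [23T→74T]: ω = 289.0000×23/74 = 89.8243 rpm, dir flips to −; running = −89.8243
Stage 2 [60T→23T]: ω = 89.8243×60/23 = 234.3243 rpm, dir flips to +; running = +234.3243
Stage 3 [82T→74T]: ω = 234.3243×82/74 = 259.6567 rpm, dir flips to −; running = −259.6567
Stage 4 [40T→80T]: ω = 259.6567×40/80 = 129.8283 rpm, dir flips to +; running = +129.8283
Stage 5 [38T→38T]: ω = 129.8283×38/38 = 129.8283 rpm, dir flips to −; running = −129.8283
Stage 6 [42T→61T]: ω = 129.8283×42/61 = 89.3900 rpm, dir flips to +; running = +89.3900

+89.3900 rpm (same as input, |ω| = 89.3900 rpm)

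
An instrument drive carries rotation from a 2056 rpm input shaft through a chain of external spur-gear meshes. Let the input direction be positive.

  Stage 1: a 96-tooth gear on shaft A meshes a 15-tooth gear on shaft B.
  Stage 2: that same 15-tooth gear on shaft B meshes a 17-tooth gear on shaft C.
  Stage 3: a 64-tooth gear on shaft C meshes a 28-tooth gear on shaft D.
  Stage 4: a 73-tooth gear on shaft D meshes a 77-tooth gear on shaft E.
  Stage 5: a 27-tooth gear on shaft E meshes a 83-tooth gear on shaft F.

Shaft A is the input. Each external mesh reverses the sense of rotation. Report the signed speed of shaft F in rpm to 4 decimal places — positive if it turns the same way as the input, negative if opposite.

Stage 1 [96T→15T]: ω = 2056.0000×96/15 = 13158.4000 rpm, dir flips to −; running = −13158.4000
Stage 2 [15T→17T]: ω = 13158.4000×15/17 = 11610.3529 rpm, dir flips to +; running = +11610.3529
Stage 3 [64T→28T]: ω = 11610.3529×64/28 = 26537.9496 rpm, dir flips to −; running = −26537.9496
Stage 4 [73T→77T]: ω = 26537.9496×73/77 = 25159.3548 rpm, dir flips to +; running = +25159.3548
Stage 5 [27T→83T]: ω = 25159.3548×27/83 = 8184.3684 rpm, dir flips to −; running = −8184.3684

-8184.3684 rpm (opposite to input, |ω| = 8184.3684 rpm)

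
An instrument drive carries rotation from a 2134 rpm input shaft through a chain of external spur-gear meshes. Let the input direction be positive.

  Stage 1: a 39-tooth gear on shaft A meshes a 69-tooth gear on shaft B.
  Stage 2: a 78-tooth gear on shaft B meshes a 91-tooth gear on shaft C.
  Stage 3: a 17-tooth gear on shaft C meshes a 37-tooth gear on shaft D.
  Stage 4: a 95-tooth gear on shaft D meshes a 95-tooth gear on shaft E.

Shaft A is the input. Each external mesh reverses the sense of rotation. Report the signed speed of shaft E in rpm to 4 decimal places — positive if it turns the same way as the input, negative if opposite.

Stage 1 [39T→69T]: ω = 2134.0000×39/69 = 1206.1739 rpm, dir flips to −; running = −1206.1739
Stage 2 [78T→91T]: ω = 1206.1739×78/91 = 1033.8634 rpm, dir flips to +; running = +1033.8634
Stage 3 [17T→37T]: ω = 1033.8634×17/37 = 475.0183 rpm, dir flips to −; running = −475.0183
Stage 4 [95T→95T]: ω = 475.0183×95/95 = 475.0183 rpm, dir flips to +; running = +475.0183

+475.0183 rpm (same as input, |ω| = 475.0183 rpm)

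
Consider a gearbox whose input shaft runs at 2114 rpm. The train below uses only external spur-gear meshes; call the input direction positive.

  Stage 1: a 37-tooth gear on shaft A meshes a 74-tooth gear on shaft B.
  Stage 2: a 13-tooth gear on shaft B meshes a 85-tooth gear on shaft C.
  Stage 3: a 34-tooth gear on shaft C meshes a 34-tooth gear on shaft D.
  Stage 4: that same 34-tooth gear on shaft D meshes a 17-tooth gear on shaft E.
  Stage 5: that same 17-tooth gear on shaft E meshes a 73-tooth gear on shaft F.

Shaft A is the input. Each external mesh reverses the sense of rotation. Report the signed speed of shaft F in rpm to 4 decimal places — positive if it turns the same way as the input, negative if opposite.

Stage 1 [37T→74T]: ω = 2114.0000×37/74 = 1057.0000 rpm, dir flips to −; running = −1057.0000
Stage 2 [13T→85T]: ω = 1057.0000×13/85 = 161.6588 rpm, dir flips to +; running = +161.6588
Stage 3 [34T→34T]: ω = 161.6588×34/34 = 161.6588 rpm, dir flips to −; running = −161.6588
Stage 4 [34T→17T]: ω = 161.6588×34/17 = 323.3176 rpm, dir flips to +; running = +323.3176
Stage 5 [17T→73T]: ω = 323.3176×17/73 = 75.2932 rpm, dir flips to −; running = −75.2932

-75.2932 rpm (opposite to input, |ω| = 75.2932 rpm)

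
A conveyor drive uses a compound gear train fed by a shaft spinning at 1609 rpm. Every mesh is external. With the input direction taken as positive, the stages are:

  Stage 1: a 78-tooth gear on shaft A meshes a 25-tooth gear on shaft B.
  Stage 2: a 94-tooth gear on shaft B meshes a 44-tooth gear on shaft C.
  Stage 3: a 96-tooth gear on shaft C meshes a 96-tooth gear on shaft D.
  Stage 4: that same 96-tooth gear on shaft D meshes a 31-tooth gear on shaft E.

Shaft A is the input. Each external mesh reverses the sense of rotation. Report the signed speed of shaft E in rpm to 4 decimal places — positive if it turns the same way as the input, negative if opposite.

Stage 1 [78T→25T]: ω = 1609.0000×78/25 = 5020.0800 rpm, dir flips to −; running = −5020.0800
Stage 2 [94T→44T]: ω = 5020.0800×94/44 = 10724.7164 rpm, dir flips to +; running = +10724.7164
Stage 3 [96T→96T]: ω = 10724.7164×96/96 = 10724.7164 rpm, dir flips to −; running = −10724.7164
Stage 4 [96T→31T]: ω = 10724.7164×96/31 = 33212.0249 rpm, dir flips to +; running = +33212.0249

+33212.0249 rpm (same as input, |ω| = 33212.0249 rpm)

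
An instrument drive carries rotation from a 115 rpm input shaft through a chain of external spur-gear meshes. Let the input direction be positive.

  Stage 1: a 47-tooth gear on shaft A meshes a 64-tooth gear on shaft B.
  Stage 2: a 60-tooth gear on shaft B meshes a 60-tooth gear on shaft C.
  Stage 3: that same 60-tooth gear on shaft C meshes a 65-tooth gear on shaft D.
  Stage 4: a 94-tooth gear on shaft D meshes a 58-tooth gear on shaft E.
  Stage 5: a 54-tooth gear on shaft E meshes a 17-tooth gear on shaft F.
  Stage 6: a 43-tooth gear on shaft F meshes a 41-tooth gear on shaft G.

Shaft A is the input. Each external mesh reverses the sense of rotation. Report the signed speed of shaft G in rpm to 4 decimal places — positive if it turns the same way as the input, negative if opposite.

Stage 1 [47T→64T]: ω = 115.0000×47/64 = 84.4531 rpm, dir flips to −; running = −84.4531
Stage 2 [60T→60T]: ω = 84.4531×60/60 = 84.4531 rpm, dir flips to +; running = +84.4531
Stage 3 [60T→65T]: ω = 84.4531×60/65 = 77.9567 rpm, dir flips to −; running = −77.9567
Stage 4 [94T→58T]: ω = 77.9567×94/58 = 126.3437 rpm, dir flips to +; running = +126.3437
Stage 5 [54T→17T]: ω = 126.3437×54/17 = 401.3269 rpm, dir flips to −; running = −401.3269
Stage 6 [43T→41T]: ω = 401.3269×43/41 = 420.9039 rpm, dir flips to +; running = +420.9039

+420.9039 rpm (same as input, |ω| = 420.9039 rpm)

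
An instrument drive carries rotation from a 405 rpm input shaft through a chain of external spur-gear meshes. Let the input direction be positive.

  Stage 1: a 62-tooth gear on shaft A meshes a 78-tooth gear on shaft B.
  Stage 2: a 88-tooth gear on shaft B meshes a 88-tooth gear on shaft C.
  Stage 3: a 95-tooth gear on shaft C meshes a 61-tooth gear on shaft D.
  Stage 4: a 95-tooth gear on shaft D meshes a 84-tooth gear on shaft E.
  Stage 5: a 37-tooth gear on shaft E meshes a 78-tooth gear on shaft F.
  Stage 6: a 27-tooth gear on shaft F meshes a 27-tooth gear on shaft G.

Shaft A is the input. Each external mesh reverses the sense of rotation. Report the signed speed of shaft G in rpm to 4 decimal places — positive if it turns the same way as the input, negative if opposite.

+268.9660 rpm (same as input, |ω| = 268.9660 rpm)

Stage 1 [62T→78T]: ω = 405.0000×62/78 = 321.9231 rpm, dir flips to −; running = −321.9231
Stage 2 [88T→88T]: ω = 321.9231×88/88 = 321.9231 rpm, dir flips to +; running = +321.9231
Stage 3 [95T→61T]: ω = 321.9231×95/61 = 501.3556 rpm, dir flips to −; running = −501.3556
Stage 4 [95T→84T]: ω = 501.3556×95/84 = 567.0093 rpm, dir flips to +; running = +567.0093
Stage 5 [37T→78T]: ω = 567.0093×37/78 = 268.9660 rpm, dir flips to −; running = −268.9660
Stage 6 [27T→27T]: ω = 268.9660×27/27 = 268.9660 rpm, dir flips to +; running = +268.9660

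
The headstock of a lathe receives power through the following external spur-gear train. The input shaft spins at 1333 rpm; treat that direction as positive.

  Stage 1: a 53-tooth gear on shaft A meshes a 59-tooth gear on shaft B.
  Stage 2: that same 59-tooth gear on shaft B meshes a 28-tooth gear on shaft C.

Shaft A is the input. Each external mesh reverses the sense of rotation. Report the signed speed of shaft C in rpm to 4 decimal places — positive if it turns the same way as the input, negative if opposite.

Stage 1 [53T→59T]: ω = 1333.0000×53/59 = 1197.4407 rpm, dir flips to −; running = −1197.4407
Stage 2 [59T→28T]: ω = 1197.4407×59/28 = 2523.1786 rpm, dir flips to +; running = +2523.1786

+2523.1786 rpm (same as input, |ω| = 2523.1786 rpm)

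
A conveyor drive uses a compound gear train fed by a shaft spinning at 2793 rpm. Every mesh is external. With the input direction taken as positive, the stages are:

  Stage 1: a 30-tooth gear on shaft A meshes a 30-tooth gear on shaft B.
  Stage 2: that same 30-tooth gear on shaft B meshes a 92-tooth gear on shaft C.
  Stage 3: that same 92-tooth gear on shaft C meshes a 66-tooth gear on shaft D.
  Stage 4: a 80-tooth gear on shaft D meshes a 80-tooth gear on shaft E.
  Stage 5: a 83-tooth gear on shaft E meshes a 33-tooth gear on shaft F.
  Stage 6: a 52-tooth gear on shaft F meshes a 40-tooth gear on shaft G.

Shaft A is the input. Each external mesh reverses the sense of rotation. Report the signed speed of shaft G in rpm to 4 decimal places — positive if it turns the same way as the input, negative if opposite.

+4151.0289 rpm (same as input, |ω| = 4151.0289 rpm)

Stage 1 [30T→30T]: ω = 2793.0000×30/30 = 2793.0000 rpm, dir flips to −; running = −2793.0000
Stage 2 [30T→92T]: ω = 2793.0000×30/92 = 910.7609 rpm, dir flips to +; running = +910.7609
Stage 3 [92T→66T]: ω = 910.7609×92/66 = 1269.5455 rpm, dir flips to −; running = −1269.5455
Stage 4 [80T→80T]: ω = 1269.5455×80/80 = 1269.5455 rpm, dir flips to +; running = +1269.5455
Stage 5 [83T→33T]: ω = 1269.5455×83/33 = 3193.0992 rpm, dir flips to −; running = −3193.0992
Stage 6 [52T→40T]: ω = 3193.0992×52/40 = 4151.0289 rpm, dir flips to +; running = +4151.0289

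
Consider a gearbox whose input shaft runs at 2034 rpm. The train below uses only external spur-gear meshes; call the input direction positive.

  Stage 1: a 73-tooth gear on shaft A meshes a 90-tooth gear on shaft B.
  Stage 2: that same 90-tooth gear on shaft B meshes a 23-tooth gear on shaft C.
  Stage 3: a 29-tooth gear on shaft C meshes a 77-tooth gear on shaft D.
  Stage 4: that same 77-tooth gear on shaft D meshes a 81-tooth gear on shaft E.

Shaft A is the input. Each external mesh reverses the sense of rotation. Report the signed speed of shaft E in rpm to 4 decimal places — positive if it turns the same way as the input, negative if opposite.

+2311.3140 rpm (same as input, |ω| = 2311.3140 rpm)

Stage 1 [73T→90T]: ω = 2034.0000×73/90 = 1649.8000 rpm, dir flips to −; running = −1649.8000
Stage 2 [90T→23T]: ω = 1649.8000×90/23 = 6455.7391 rpm, dir flips to +; running = +6455.7391
Stage 3 [29T→77T]: ω = 6455.7391×29/77 = 2431.3823 rpm, dir flips to −; running = −2431.3823
Stage 4 [77T→81T]: ω = 2431.3823×77/81 = 2311.3140 rpm, dir flips to +; running = +2311.3140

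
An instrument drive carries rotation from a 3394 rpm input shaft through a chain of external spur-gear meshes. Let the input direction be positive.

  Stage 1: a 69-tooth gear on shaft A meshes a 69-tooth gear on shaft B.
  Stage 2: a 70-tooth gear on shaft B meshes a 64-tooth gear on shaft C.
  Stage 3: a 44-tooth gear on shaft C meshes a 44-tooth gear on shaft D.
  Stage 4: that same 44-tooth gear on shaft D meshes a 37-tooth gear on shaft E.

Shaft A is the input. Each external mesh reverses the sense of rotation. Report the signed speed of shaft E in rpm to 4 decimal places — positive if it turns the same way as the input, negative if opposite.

+4414.4932 rpm (same as input, |ω| = 4414.4932 rpm)

Stage 1 [69T→69T]: ω = 3394.0000×69/69 = 3394.0000 rpm, dir flips to −; running = −3394.0000
Stage 2 [70T→64T]: ω = 3394.0000×70/64 = 3712.1875 rpm, dir flips to +; running = +3712.1875
Stage 3 [44T→44T]: ω = 3712.1875×44/44 = 3712.1875 rpm, dir flips to −; running = −3712.1875
Stage 4 [44T→37T]: ω = 3712.1875×44/37 = 4414.4932 rpm, dir flips to +; running = +4414.4932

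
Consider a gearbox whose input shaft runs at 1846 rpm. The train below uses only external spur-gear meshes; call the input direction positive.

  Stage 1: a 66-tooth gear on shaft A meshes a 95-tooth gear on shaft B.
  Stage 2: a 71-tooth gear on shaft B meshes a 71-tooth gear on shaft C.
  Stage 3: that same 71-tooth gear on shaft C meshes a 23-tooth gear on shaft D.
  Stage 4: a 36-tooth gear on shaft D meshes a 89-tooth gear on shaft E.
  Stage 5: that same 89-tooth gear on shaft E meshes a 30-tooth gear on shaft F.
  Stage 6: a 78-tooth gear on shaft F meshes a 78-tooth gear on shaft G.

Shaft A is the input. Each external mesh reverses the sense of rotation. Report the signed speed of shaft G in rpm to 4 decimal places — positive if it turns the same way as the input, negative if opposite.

Stage 1 [66T→95T]: ω = 1846.0000×66/95 = 1282.4842 rpm, dir flips to −; running = −1282.4842
Stage 2 [71T→71T]: ω = 1282.4842×71/71 = 1282.4842 rpm, dir flips to +; running = +1282.4842
Stage 3 [71T→23T]: ω = 1282.4842×71/23 = 3958.9730 rpm, dir flips to −; running = −3958.9730
Stage 4 [36T→89T]: ω = 3958.9730×36/89 = 1601.3823 rpm, dir flips to +; running = +1601.3823
Stage 5 [89T→30T]: ω = 1601.3823×89/30 = 4750.7676 rpm, dir flips to −; running = −4750.7676
Stage 6 [78T→78T]: ω = 4750.7676×78/78 = 4750.7676 rpm, dir flips to +; running = +4750.7676

+4750.7676 rpm (same as input, |ω| = 4750.7676 rpm)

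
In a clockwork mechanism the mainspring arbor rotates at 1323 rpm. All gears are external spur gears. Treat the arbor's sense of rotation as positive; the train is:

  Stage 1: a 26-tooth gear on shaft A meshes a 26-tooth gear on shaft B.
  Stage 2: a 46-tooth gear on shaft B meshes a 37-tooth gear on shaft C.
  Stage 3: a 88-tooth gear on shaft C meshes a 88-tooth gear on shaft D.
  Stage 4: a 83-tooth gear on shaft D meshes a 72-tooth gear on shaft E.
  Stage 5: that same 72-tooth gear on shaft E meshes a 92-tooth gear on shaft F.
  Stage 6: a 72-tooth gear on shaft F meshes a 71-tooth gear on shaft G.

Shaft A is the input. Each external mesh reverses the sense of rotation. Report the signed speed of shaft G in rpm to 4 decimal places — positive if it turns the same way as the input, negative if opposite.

+1504.8055 rpm (same as input, |ω| = 1504.8055 rpm)

Stage 1 [26T→26T]: ω = 1323.0000×26/26 = 1323.0000 rpm, dir flips to −; running = −1323.0000
Stage 2 [46T→37T]: ω = 1323.0000×46/37 = 1644.8108 rpm, dir flips to +; running = +1644.8108
Stage 3 [88T→88T]: ω = 1644.8108×88/88 = 1644.8108 rpm, dir flips to −; running = −1644.8108
Stage 4 [83T→72T]: ω = 1644.8108×83/72 = 1896.1014 rpm, dir flips to +; running = +1896.1014
Stage 5 [72T→92T]: ω = 1896.1014×72/92 = 1483.9054 rpm, dir flips to −; running = −1483.9054
Stage 6 [72T→71T]: ω = 1483.9054×72/71 = 1504.8055 rpm, dir flips to +; running = +1504.8055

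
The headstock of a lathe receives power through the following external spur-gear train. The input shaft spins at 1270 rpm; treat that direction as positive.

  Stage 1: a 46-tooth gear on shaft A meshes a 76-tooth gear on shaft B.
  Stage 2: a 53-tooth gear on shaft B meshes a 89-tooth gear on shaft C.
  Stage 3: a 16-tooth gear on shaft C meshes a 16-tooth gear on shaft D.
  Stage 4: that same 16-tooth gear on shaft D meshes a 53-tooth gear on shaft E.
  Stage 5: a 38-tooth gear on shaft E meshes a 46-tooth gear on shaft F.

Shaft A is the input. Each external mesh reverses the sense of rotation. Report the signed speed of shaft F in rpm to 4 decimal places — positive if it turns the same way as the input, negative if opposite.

Stage 1 [46T→76T]: ω = 1270.0000×46/76 = 768.6842 rpm, dir flips to −; running = −768.6842
Stage 2 [53T→89T]: ω = 768.6842×53/89 = 457.7558 rpm, dir flips to +; running = +457.7558
Stage 3 [16T→16T]: ω = 457.7558×16/16 = 457.7558 rpm, dir flips to −; running = −457.7558
Stage 4 [16T→53T]: ω = 457.7558×16/53 = 138.1904 rpm, dir flips to +; running = +138.1904
Stage 5 [38T→46T]: ω = 138.1904×38/46 = 114.1573 rpm, dir flips to −; running = −114.1573

-114.1573 rpm (opposite to input, |ω| = 114.1573 rpm)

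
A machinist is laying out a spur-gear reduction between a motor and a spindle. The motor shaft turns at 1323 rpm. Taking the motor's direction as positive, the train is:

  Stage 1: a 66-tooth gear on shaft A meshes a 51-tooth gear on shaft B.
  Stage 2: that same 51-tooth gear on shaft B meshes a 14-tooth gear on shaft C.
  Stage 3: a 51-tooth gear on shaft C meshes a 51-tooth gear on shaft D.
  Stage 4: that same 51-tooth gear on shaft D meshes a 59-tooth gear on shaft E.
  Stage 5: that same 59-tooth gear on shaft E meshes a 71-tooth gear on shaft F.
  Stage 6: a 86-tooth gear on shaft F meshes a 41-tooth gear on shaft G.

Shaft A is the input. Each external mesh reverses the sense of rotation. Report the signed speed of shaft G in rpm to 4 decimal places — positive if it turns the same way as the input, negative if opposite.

Stage 1 [66T→51T]: ω = 1323.0000×66/51 = 1712.1176 rpm, dir flips to −; running = −1712.1176
Stage 2 [51T→14T]: ω = 1712.1176×51/14 = 6237.0000 rpm, dir flips to +; running = +6237.0000
Stage 3 [51T→51T]: ω = 6237.0000×51/51 = 6237.0000 rpm, dir flips to −; running = −6237.0000
Stage 4 [51T→59T]: ω = 6237.0000×51/59 = 5391.3051 rpm, dir flips to +; running = +5391.3051
Stage 5 [59T→71T]: ω = 5391.3051×59/71 = 4480.0986 rpm, dir flips to −; running = −4480.0986
Stage 6 [86T→41T]: ω = 4480.0986×86/41 = 9397.2800 rpm, dir flips to +; running = +9397.2800

+9397.2800 rpm (same as input, |ω| = 9397.2800 rpm)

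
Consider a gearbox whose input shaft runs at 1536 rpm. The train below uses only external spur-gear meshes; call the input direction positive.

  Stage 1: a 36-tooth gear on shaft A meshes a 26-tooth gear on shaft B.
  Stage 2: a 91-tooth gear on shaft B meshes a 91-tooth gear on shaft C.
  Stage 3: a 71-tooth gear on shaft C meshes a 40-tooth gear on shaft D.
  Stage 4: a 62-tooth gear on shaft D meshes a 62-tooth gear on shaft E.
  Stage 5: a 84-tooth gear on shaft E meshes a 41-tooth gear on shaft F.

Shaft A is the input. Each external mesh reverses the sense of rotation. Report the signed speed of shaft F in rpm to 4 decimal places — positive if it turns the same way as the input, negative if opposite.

-7734.1779 rpm (opposite to input, |ω| = 7734.1779 rpm)

Stage 1 [36T→26T]: ω = 1536.0000×36/26 = 2126.7692 rpm, dir flips to −; running = −2126.7692
Stage 2 [91T→91T]: ω = 2126.7692×91/91 = 2126.7692 rpm, dir flips to +; running = +2126.7692
Stage 3 [71T→40T]: ω = 2126.7692×71/40 = 3775.0154 rpm, dir flips to −; running = −3775.0154
Stage 4 [62T→62T]: ω = 3775.0154×62/62 = 3775.0154 rpm, dir flips to +; running = +3775.0154
Stage 5 [84T→41T]: ω = 3775.0154×84/41 = 7734.1779 rpm, dir flips to −; running = −7734.1779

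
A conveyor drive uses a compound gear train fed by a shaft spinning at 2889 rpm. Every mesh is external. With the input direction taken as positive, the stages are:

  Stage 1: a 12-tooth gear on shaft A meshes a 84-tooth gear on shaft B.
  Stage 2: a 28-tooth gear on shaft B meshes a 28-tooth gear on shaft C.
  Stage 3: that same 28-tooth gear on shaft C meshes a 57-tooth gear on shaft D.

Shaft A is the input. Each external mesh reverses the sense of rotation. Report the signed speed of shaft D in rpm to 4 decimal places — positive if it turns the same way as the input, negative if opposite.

-202.7368 rpm (opposite to input, |ω| = 202.7368 rpm)

Stage 1 [12T→84T]: ω = 2889.0000×12/84 = 412.7143 rpm, dir flips to −; running = −412.7143
Stage 2 [28T→28T]: ω = 412.7143×28/28 = 412.7143 rpm, dir flips to +; running = +412.7143
Stage 3 [28T→57T]: ω = 412.7143×28/57 = 202.7368 rpm, dir flips to −; running = −202.7368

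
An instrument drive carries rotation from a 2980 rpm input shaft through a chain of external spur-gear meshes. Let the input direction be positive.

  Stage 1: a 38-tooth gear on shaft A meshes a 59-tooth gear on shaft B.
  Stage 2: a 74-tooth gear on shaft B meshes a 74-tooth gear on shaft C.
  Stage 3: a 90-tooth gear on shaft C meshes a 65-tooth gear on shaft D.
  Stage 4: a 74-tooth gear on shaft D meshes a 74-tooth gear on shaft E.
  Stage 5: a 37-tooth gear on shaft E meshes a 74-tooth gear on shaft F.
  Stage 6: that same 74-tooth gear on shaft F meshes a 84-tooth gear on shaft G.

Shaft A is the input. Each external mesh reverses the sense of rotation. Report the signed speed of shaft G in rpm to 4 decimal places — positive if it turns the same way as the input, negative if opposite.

+1170.5755 rpm (same as input, |ω| = 1170.5755 rpm)

Stage 1 [38T→59T]: ω = 2980.0000×38/59 = 1919.3220 rpm, dir flips to −; running = −1919.3220
Stage 2 [74T→74T]: ω = 1919.3220×74/74 = 1919.3220 rpm, dir flips to +; running = +1919.3220
Stage 3 [90T→65T]: ω = 1919.3220×90/65 = 2657.5228 rpm, dir flips to −; running = −2657.5228
Stage 4 [74T→74T]: ω = 2657.5228×74/74 = 2657.5228 rpm, dir flips to +; running = +2657.5228
Stage 5 [37T→74T]: ω = 2657.5228×37/74 = 1328.7614 rpm, dir flips to −; running = −1328.7614
Stage 6 [74T→84T]: ω = 1328.7614×74/84 = 1170.5755 rpm, dir flips to +; running = +1170.5755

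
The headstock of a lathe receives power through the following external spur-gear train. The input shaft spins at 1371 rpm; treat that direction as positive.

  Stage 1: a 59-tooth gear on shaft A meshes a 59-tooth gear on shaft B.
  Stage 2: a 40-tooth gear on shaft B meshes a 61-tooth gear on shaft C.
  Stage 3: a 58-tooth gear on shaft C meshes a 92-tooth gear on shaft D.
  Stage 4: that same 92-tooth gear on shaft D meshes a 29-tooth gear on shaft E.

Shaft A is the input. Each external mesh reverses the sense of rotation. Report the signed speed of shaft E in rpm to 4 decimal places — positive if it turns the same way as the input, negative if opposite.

+1798.0328 rpm (same as input, |ω| = 1798.0328 rpm)

Stage 1 [59T→59T]: ω = 1371.0000×59/59 = 1371.0000 rpm, dir flips to −; running = −1371.0000
Stage 2 [40T→61T]: ω = 1371.0000×40/61 = 899.0164 rpm, dir flips to +; running = +899.0164
Stage 3 [58T→92T]: ω = 899.0164×58/92 = 566.7712 rpm, dir flips to −; running = −566.7712
Stage 4 [92T→29T]: ω = 566.7712×92/29 = 1798.0328 rpm, dir flips to +; running = +1798.0328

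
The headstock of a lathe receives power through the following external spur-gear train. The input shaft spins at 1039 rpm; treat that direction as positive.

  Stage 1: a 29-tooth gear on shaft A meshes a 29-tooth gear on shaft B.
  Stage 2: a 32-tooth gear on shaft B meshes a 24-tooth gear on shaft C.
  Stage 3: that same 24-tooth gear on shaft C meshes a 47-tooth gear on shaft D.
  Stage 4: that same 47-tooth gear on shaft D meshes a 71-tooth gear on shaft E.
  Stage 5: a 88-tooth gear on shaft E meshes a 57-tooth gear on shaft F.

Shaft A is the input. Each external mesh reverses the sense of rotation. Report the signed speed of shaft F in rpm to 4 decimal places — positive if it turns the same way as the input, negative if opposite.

-722.9612 rpm (opposite to input, |ω| = 722.9612 rpm)

Stage 1 [29T→29T]: ω = 1039.0000×29/29 = 1039.0000 rpm, dir flips to −; running = −1039.0000
Stage 2 [32T→24T]: ω = 1039.0000×32/24 = 1385.3333 rpm, dir flips to +; running = +1385.3333
Stage 3 [24T→47T]: ω = 1385.3333×24/47 = 707.4043 rpm, dir flips to −; running = −707.4043
Stage 4 [47T→71T]: ω = 707.4043×47/71 = 468.2817 rpm, dir flips to +; running = +468.2817
Stage 5 [88T→57T]: ω = 468.2817×88/57 = 722.9612 rpm, dir flips to −; running = −722.9612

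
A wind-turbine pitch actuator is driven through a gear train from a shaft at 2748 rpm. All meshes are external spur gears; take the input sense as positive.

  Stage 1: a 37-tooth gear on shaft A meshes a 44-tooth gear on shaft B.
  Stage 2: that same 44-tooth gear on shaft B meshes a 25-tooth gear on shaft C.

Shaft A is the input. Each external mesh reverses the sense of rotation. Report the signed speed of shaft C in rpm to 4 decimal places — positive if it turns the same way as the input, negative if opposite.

Stage 1 [37T→44T]: ω = 2748.0000×37/44 = 2310.8182 rpm, dir flips to −; running = −2310.8182
Stage 2 [44T→25T]: ω = 2310.8182×44/25 = 4067.0400 rpm, dir flips to +; running = +4067.0400

+4067.0400 rpm (same as input, |ω| = 4067.0400 rpm)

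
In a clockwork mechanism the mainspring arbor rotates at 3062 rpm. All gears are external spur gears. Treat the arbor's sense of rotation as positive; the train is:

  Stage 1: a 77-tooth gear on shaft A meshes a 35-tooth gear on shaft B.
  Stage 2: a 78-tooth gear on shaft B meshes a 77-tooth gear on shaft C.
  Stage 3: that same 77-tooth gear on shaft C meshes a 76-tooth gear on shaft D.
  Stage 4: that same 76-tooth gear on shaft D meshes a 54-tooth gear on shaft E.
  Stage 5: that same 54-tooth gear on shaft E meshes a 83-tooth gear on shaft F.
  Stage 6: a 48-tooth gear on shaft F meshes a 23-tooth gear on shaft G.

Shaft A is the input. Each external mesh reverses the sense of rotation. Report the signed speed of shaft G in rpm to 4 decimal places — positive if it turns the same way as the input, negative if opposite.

+13211.6719 rpm (same as input, |ω| = 13211.6719 rpm)

Stage 1 [77T→35T]: ω = 3062.0000×77/35 = 6736.4000 rpm, dir flips to −; running = −6736.4000
Stage 2 [78T→77T]: ω = 6736.4000×78/77 = 6823.8857 rpm, dir flips to +; running = +6823.8857
Stage 3 [77T→76T]: ω = 6823.8857×77/76 = 6913.6737 rpm, dir flips to −; running = −6913.6737
Stage 4 [76T→54T]: ω = 6913.6737×76/54 = 9730.3556 rpm, dir flips to +; running = +9730.3556
Stage 5 [54T→83T]: ω = 9730.3556×54/83 = 6330.5928 rpm, dir flips to −; running = −6330.5928
Stage 6 [48T→23T]: ω = 6330.5928×48/23 = 13211.6719 rpm, dir flips to +; running = +13211.6719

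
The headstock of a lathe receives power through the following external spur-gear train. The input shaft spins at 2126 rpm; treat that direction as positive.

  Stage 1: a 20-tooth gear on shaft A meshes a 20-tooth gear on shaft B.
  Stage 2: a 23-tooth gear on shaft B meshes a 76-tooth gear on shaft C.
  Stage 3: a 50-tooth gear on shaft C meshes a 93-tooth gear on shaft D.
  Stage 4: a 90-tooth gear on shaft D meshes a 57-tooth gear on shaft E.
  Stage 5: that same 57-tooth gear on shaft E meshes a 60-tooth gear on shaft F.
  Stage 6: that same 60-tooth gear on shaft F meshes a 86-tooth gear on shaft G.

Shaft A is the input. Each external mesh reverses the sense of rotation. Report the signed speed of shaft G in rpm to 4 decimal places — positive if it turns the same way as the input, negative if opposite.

+362.0000 rpm (same as input, |ω| = 362.0000 rpm)

Stage 1 [20T→20T]: ω = 2126.0000×20/20 = 2126.0000 rpm, dir flips to −; running = −2126.0000
Stage 2 [23T→76T]: ω = 2126.0000×23/76 = 643.3947 rpm, dir flips to +; running = +643.3947
Stage 3 [50T→93T]: ω = 643.3947×50/93 = 345.9111 rpm, dir flips to −; running = −345.9111
Stage 4 [90T→57T]: ω = 345.9111×90/57 = 546.1755 rpm, dir flips to +; running = +546.1755
Stage 5 [57T→60T]: ω = 546.1755×57/60 = 518.8667 rpm, dir flips to −; running = −518.8667
Stage 6 [60T→86T]: ω = 518.8667×60/86 = 362.0000 rpm, dir flips to +; running = +362.0000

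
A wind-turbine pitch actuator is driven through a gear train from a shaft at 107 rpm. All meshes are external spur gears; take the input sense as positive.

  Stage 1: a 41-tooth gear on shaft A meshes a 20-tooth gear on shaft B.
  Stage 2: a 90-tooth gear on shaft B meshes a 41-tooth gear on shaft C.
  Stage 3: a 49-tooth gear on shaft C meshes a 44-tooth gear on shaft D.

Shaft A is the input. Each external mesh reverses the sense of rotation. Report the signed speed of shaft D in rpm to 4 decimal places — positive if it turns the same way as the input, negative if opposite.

Stage 1 [41T→20T]: ω = 107.0000×41/20 = 219.3500 rpm, dir flips to −; running = −219.3500
Stage 2 [90T→41T]: ω = 219.3500×90/41 = 481.5000 rpm, dir flips to +; running = +481.5000
Stage 3 [49T→44T]: ω = 481.5000×49/44 = 536.2159 rpm, dir flips to −; running = −536.2159

-536.2159 rpm (opposite to input, |ω| = 536.2159 rpm)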